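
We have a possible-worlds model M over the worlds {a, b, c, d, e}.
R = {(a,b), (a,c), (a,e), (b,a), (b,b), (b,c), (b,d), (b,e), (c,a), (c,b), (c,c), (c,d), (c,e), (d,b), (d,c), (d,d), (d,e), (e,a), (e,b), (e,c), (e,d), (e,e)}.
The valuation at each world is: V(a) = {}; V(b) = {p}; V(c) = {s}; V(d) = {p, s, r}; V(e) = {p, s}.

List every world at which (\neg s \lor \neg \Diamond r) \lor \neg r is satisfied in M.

a, b, c, e

Recall that \Diamond ψ holds at a world iff ψ holds at some accessible world.
Let φ = (\neg s \lor \neg \Diamond r) \lor \neg r. Evaluate φ at each world:
  a (successors {b, c, e}): φ is true.
  b (successors {a, b, c, d, e}): φ is true.
  c (successors {a, b, c, d, e}): φ is true.
  d (successors {b, c, d, e}): φ is false.
  e (successors {a, b, c, d, e}): φ is true.
For instance, at e:
  At e: \neg s \lor \neg \Diamond r is false, \neg r is true, so (\neg s \lor \neg \Diamond r) \lor \neg r is true.
    At e: \neg s is false, \neg \Diamond r is false, so \neg s \lor \neg \Diamond r is false.
      At e: \Diamond r is true, so \neg \Diamond r is false.
Satisfying worlds: {a, b, c, e}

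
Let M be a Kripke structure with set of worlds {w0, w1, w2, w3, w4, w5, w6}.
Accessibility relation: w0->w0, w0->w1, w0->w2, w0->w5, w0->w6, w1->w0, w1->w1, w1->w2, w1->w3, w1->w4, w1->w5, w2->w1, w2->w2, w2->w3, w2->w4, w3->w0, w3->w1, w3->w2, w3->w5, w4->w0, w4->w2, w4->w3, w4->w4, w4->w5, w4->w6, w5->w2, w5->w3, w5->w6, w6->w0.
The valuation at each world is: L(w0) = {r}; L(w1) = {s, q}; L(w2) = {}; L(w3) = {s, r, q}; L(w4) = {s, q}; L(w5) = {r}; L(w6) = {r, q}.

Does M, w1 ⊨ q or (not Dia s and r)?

Recall that Dia ψ holds at a world iff ψ holds at some accessible world.
At w1: q is true, not Dia s and r is false, so q or (not Dia s and r) is true.
  At w1: not Dia s is false, r is false, so not Dia s and r is false.
    At w1: Dia s is true, so not Dia s is false.
      At w1: Dia s requires s at some successor in {w0, w1, w2, w3, w4, w5}.
        s holds at w1, so Dia s is true at w1.

Yes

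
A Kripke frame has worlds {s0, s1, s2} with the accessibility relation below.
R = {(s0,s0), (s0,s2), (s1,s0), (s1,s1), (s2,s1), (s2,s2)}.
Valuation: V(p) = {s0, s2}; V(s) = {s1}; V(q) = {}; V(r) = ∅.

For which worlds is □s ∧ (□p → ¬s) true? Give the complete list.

none

Let φ = □s ∧ (□p → ¬s). Evaluate φ at each world:
  s0 (successors {s0, s2}): φ is false.
  s1 (successors {s0, s1}): φ is false.
  s2 (successors {s1, s2}): φ is false.
For instance, at s2:
  At s2: □s is false, □p → ¬s is true, so □s ∧ (□p → ¬s) is false.
    At s2: □s requires s at every successor {s1, s2}.
      s fails at s2, so □s is false at s2.
    At s2: □p is false, ¬s is true, so □p → ¬s is true.
      At s2: □p requires p at every successor {s1, s2}.
        p fails at s1, so □p is false at s2.
Satisfying worlds: none.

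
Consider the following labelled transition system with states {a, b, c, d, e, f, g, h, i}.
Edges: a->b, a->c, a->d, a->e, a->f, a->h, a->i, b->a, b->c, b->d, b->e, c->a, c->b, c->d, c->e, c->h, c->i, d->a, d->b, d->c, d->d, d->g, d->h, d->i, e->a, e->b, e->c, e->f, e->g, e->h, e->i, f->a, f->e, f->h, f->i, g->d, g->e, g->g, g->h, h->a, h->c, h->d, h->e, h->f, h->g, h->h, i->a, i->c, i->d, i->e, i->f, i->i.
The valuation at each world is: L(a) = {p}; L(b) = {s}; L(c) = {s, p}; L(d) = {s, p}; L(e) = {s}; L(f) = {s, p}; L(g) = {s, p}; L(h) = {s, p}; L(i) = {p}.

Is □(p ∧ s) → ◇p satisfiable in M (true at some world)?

Yes

Let φ = □(p ∧ s) → ◇p. Evaluate φ at each world:
  a (successors {b, c, d, e, f, h, i}): φ is true.
  b (successors {a, c, d, e}): φ is true.
  c (successors {a, b, d, e, h, i}): φ is true.
  d (successors {a, b, c, d, g, h, i}): φ is true.
  e (successors {a, b, c, f, g, h, i}): φ is true.
  f (successors {a, e, h, i}): φ is true.
  g (successors {d, e, g, h}): φ is true.
  h (successors {a, c, d, e, f, g, h}): φ is true.
  i (successors {a, c, d, e, f, i}): φ is true.
Detail at a (witness):
  At a: □(p ∧ s) is false, ◇p is true, so □(p ∧ s) → ◇p is true.
    At a: □(p ∧ s) requires p ∧ s at every successor {b, c, d, e, f, h, i}.
      p ∧ s fails at b, so □(p ∧ s) is false at a.
    At a: ◇p requires p at some successor in {b, c, d, e, f, h, i}.
      p holds at c, so ◇p is true at a.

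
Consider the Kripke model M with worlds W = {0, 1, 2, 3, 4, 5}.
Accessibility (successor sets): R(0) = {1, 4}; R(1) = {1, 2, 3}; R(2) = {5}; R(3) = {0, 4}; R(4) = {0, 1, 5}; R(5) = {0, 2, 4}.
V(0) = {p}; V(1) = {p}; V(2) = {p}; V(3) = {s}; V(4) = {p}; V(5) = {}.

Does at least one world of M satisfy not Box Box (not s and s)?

Yes

Let φ = not Box Box (not s and s). Evaluate φ at each world:
  0 (successors {1, 4}): φ is true.
  1 (successors {1, 2, 3}): φ is true.
  2 (successors {5}): φ is true.
  3 (successors {0, 4}): φ is true.
  4 (successors {0, 1, 5}): φ is true.
  5 (successors {0, 2, 4}): φ is true.
Detail at 0 (witness):
  At 0: Box Box (not s and s) is false, so not Box Box (not s and s) is true.
    At 0: Box Box (not s and s) requires Box (not s and s) at every successor {1, 4}.
      Box (not s and s) fails at 1, so Box Box (not s and s) is false at 0.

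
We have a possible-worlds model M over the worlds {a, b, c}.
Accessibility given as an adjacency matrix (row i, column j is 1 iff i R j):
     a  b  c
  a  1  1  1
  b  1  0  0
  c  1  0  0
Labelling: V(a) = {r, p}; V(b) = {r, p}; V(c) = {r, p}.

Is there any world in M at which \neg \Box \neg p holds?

Recall that \Box ψ holds at a world iff ψ holds at every accessible world, and \Diamond ψ holds iff ψ holds at some accessible world.
Let φ = \neg \Box \neg p. Evaluate φ at each world:
  a (successors {a, b, c}): φ is true.
  b (successors {a}): φ is true.
  c (successors {a}): φ is true.
Detail at a (witness):
  At a: \Box \neg p is false, so \neg \Box \neg p is true.
    At a: \Box \neg p requires \neg p at every successor {a, b, c}.
      \neg p fails at a, so \Box \neg p is false at a.

Yes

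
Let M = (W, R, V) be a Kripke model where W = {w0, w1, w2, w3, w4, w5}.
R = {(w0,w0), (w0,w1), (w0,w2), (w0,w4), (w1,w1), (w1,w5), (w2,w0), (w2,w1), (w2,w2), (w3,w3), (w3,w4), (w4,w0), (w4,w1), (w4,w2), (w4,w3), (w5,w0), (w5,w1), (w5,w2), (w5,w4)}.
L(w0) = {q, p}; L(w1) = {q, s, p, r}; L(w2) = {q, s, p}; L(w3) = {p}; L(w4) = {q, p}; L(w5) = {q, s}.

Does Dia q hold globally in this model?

Let φ = Dia q. Evaluate φ at each world:
  w0 (successors {w0, w1, w2, w4}): φ is true.
  w1 (successors {w1, w5}): φ is true.
  w2 (successors {w0, w1, w2}): φ is true.
  w3 (successors {w3, w4}): φ is true.
  w4 (successors {w0, w1, w2, w3}): φ is true.
  w5 (successors {w0, w1, w2, w4}): φ is true.
For instance, at w1:
  At w1: Dia q requires q at some successor in {w1, w5}.
    q holds at w1, so Dia q is true at w1.

Yes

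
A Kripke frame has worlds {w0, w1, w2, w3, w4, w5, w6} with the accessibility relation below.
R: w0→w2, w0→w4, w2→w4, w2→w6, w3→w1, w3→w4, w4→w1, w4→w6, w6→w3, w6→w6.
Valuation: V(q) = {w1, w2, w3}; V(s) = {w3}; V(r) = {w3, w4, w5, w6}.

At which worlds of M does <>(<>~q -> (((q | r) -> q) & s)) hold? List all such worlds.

Let φ = <>(<>~q -> (((q | r) -> q) & s)). Evaluate φ at each world:
  w0 (successors {w2, w4}): φ is false.
  w1 (successors ∅): φ is false.
  w2 (successors {w4, w6}): φ is false.
  w3 (successors {w1, w4}): φ is true.
  w4 (successors {w1, w6}): φ is true.
  w5 (successors ∅): φ is false.
  w6 (successors {w3, w6}): φ is true.
For instance, at w3:
  At w3: <>(<>~q -> (((q | r) -> q) & s)) requires <>~q -> (((q | r) -> q) & s) at some successor in {w1, w4}.
    <>~q -> (((q | r) -> q) & s) holds at w1, so <>(<>~q -> (((q | r) -> q) & s)) is true at w3.
      At w1: <>~q is false, ((q | r) -> q) & s is false, so <>~q -> (((q | r) -> q) & s) is true.
Satisfying worlds: {w3, w4, w6}

w3, w4, w6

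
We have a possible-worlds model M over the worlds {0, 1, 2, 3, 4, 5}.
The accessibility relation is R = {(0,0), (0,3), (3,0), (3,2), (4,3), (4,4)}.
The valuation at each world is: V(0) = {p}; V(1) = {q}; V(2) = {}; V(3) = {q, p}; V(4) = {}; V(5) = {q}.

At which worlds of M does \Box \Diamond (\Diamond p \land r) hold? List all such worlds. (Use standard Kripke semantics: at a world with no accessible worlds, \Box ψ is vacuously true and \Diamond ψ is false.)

Let φ = \Box \Diamond (\Diamond p \land r). Evaluate φ at each world:
  0 (successors {0, 3}): φ is false.
  1 (successors ∅): φ is true.
  2 (successors ∅): φ is true.
  3 (successors {0, 2}): φ is false.
  4 (successors {3, 4}): φ is false.
  5 (successors ∅): φ is true.
For instance, at 4:
  At 4: \Box \Diamond (\Diamond p \land r) requires \Diamond (\Diamond p \land r) at every successor {3, 4}.
    \Diamond (\Diamond p \land r) fails at 3, so \Box \Diamond (\Diamond p \land r) is false at 4.
      At 3: \Diamond (\Diamond p \land r) requires \Diamond p \land r at some successor in {0, 2}.
        At 0: \Diamond p \land r is false.
        At 2: \Diamond p \land r is false.
      So \Diamond (\Diamond p \land r) is false at 3.
Satisfying worlds: {1, 2, 5}

1, 2, 5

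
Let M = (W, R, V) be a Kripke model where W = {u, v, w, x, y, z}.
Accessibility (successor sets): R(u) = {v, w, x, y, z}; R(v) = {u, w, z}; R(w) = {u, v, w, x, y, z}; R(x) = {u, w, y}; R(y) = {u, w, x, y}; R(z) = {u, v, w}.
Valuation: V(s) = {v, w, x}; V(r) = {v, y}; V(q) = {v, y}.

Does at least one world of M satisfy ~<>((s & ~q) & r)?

Yes

Let φ = ~<>((s & ~q) & r). Evaluate φ at each world:
  u (successors {v, w, x, y, z}): φ is true.
  v (successors {u, w, z}): φ is true.
  w (successors {u, v, w, x, y, z}): φ is true.
  x (successors {u, w, y}): φ is true.
  y (successors {u, w, x, y}): φ is true.
  z (successors {u, v, w}): φ is true.
Detail at u (witness):
  At u: <>((s & ~q) & r) is false, so ~<>((s & ~q) & r) is true.
    At u: <>((s & ~q) & r) requires (s & ~q) & r at some successor in {v, w, x, y, z}.
      At v: (s & ~q) & r is false.
      At w: (s & ~q) & r is false.
      At x: (s & ~q) & r is false.
      At y: (s & ~q) & r is false.
      At z: (s & ~q) & r is false.
    So <>((s & ~q) & r) is false at u.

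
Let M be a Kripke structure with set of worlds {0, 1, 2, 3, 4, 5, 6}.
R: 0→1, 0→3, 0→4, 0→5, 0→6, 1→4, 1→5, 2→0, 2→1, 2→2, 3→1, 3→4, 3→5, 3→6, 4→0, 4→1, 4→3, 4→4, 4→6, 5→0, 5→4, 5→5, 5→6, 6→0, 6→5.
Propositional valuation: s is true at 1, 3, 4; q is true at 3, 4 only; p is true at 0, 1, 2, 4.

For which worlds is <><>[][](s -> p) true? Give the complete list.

Let φ = <><>[][](s -> p). Evaluate φ at each world:
  0 (successors {1, 3, 4, 5, 6}): φ is false.
  1 (successors {4, 5}): φ is false.
  2 (successors {0, 1, 2}): φ is false.
  3 (successors {1, 4, 5, 6}): φ is false.
  4 (successors {0, 1, 3, 4, 6}): φ is false.
  5 (successors {0, 4, 5, 6}): φ is false.
  6 (successors {0, 5}): φ is false.
For instance, at 6:
  At 6: <><>[][](s -> p) requires <>[][](s -> p) at some successor in {0, 5}.
    At 0: <>[][](s -> p) is false.
    At 5: <>[][](s -> p) is false.
  So <><>[][](s -> p) is false at 6.
Satisfying worlds: none.

none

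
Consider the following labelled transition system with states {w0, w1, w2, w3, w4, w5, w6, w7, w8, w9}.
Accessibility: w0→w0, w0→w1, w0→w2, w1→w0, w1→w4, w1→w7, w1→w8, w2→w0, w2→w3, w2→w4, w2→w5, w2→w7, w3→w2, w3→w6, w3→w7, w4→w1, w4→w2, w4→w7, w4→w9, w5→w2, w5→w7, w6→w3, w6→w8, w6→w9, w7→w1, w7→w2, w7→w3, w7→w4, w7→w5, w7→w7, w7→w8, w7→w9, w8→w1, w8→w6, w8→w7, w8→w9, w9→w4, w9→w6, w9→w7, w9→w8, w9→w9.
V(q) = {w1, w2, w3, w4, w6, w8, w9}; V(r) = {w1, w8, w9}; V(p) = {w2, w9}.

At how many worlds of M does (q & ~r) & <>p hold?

Let φ = (q & ~r) & <>p. Evaluate φ at each world:
  w0 (successors {w0, w1, w2}): φ is false.
  w1 (successors {w0, w4, w7, w8}): φ is false.
  w2 (successors {w0, w3, w4, w5, w7}): φ is false.
  w3 (successors {w2, w6, w7}): φ is true.
  w4 (successors {w1, w2, w7, w9}): φ is true.
  w5 (successors {w2, w7}): φ is false.
  w6 (successors {w3, w8, w9}): φ is true.
  w7 (successors {w1, w2, w3, w4, w5, w7, w8, w9}): φ is false.
  w8 (successors {w1, w6, w7, w9}): φ is false.
  w9 (successors {w4, w6, w7, w8, w9}): φ is false.
For instance, at w9:
  At w9: q & ~r is false, <>p is true, so (q & ~r) & <>p is false.
    At w9: <>p requires p at some successor in {w4, w6, w7, w8, w9}.
      p holds at w9, so <>p is true at w9.
Satisfying worlds: {w3, w4, w6}

3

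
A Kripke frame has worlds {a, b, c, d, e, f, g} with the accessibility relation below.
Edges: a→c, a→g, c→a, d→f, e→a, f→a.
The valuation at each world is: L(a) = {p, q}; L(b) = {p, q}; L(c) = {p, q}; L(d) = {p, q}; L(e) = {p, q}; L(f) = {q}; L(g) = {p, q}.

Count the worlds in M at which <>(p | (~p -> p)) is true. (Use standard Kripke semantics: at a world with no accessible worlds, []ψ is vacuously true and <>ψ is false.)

4

Let φ = <>(p | (~p -> p)). Evaluate φ at each world:
  a (successors {c, g}): φ is true.
  b (successors ∅): φ is false.
  c (successors {a}): φ is true.
  d (successors {f}): φ is false.
  e (successors {a}): φ is true.
  f (successors {a}): φ is true.
  g (successors ∅): φ is false.
For instance, at c:
  At c: <>(p | (~p -> p)) requires p | (~p -> p) at some successor in {a}.
    p | (~p -> p) holds at a, so <>(p | (~p -> p)) is true at c.
Satisfying worlds: {a, c, e, f}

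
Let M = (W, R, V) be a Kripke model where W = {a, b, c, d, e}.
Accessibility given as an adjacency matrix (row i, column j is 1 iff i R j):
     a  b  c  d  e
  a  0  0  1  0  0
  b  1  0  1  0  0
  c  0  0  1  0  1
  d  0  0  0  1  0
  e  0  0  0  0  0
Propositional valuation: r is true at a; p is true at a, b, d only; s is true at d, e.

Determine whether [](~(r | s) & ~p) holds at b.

No

Recall that []ψ holds at a world iff ψ holds at every accessible world, and <>ψ holds iff ψ holds at some accessible world.
At b: [](~(r | s) & ~p) requires ~(r | s) & ~p at every successor {a, c}.
  ~(r | s) & ~p fails at a, so [](~(r | s) & ~p) is false at b.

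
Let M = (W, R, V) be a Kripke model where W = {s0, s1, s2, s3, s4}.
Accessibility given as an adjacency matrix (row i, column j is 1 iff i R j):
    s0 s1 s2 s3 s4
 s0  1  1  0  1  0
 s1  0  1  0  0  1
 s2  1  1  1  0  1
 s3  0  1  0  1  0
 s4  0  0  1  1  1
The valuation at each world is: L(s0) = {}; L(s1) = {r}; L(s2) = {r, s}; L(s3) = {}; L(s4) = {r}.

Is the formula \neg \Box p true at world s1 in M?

Yes

At s1: \Box p is false, so \neg \Box p is true.
  At s1: \Box p requires p at every successor {s1, s4}.
    p fails at s1, so \Box p is false at s1.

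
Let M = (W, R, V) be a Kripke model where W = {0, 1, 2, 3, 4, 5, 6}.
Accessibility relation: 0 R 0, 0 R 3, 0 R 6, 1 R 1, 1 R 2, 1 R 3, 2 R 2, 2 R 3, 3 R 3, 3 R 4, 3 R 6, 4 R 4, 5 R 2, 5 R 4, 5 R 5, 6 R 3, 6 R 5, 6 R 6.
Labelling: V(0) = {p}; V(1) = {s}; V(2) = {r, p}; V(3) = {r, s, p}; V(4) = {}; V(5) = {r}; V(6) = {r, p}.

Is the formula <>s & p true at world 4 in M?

No

At 4: <>s is false, p is false, so <>s & p is false.
  At 4: <>s requires s at some successor in {4}.
    At 4: s is false.
  So <>s is false at 4.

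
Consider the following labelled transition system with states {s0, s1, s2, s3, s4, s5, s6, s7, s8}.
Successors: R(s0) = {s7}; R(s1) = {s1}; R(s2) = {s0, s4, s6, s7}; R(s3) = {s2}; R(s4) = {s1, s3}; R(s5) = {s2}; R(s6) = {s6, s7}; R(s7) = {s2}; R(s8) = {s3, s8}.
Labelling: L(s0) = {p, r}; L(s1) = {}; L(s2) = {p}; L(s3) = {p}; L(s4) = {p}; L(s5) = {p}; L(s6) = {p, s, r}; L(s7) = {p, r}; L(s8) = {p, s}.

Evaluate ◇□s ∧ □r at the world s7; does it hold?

At s7: ◇□s is false, □r is false, so ◇□s ∧ □r is false.
  At s7: ◇□s requires □s at some successor in {s2}.
    At s2: □s is false.
  So ◇□s is false at s7.
  At s7: □r requires r at every successor {s2}.
    r fails at s2, so □r is false at s7.

No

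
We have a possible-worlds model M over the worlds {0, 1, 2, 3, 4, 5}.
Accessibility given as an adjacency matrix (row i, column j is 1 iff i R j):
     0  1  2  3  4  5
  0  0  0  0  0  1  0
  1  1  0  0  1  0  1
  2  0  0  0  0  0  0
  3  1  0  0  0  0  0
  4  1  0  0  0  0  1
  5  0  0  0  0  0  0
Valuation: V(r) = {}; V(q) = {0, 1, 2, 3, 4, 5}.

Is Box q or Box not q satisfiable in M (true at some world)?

Yes

Let φ = Box q or Box not q. Evaluate φ at each world:
  0 (successors {4}): φ is true.
  1 (successors {0, 3, 5}): φ is true.
  2 (successors ∅): φ is true.
  3 (successors {0}): φ is true.
  4 (successors {0, 5}): φ is true.
  5 (successors ∅): φ is true.
Detail at 0 (witness):
  At 0: Box q is true, Box not q is false, so Box q or Box not q is true.
    At 0: Box q requires q at every successor {4}.
      At 4: q is true.
    So Box q is true at 0.
    At 0: Box not q requires not q at every successor {4}.
      not q fails at 4, so Box not q is false at 0.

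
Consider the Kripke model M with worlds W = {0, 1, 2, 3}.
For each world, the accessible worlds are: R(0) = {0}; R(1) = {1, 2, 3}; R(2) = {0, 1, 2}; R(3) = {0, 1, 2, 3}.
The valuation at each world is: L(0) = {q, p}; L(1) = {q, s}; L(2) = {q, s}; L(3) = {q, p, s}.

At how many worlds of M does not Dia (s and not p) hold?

Recall that Dia ψ holds at a world iff ψ holds at some accessible world.
Let φ = not Dia (s and not p). Evaluate φ at each world:
  0 (successors {0}): φ is true.
  1 (successors {1, 2, 3}): φ is false.
  2 (successors {0, 1, 2}): φ is false.
  3 (successors {0, 1, 2, 3}): φ is false.
For instance, at 1:
  At 1: Dia (s and not p) is true, so not Dia (s and not p) is false.
    At 1: Dia (s and not p) requires s and not p at some successor in {1, 2, 3}.
      s and not p holds at 1, so Dia (s and not p) is true at 1.
Satisfying worlds: {0}

1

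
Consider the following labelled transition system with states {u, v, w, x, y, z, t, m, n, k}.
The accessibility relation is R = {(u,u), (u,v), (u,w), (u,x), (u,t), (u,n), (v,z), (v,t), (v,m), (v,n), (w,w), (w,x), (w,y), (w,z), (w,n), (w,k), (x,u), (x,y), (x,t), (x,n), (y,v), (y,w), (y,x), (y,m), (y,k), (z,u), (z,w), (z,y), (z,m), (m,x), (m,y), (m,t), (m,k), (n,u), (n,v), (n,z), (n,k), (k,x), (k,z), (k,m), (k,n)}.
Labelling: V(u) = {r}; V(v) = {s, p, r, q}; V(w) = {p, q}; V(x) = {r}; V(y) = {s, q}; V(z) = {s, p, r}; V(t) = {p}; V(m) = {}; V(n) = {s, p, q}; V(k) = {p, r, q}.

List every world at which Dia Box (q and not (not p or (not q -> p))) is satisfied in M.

u, v, x, m

Recall that Box ψ holds at a world iff ψ holds at every accessible world, and Dia ψ holds iff ψ holds at some accessible world.
Let φ = Dia Box (q and not (not p or (not q -> p))). Evaluate φ at each world:
  u (successors {u, v, w, x, t, n}): φ is true.
  v (successors {z, t, m, n}): φ is true.
  w (successors {w, x, y, z, n, k}): φ is false.
  x (successors {u, y, t, n}): φ is true.
  y (successors {v, w, x, m, k}): φ is false.
  z (successors {u, w, y, m}): φ is false.
  t (successors ∅): φ is false.
  m (successors {x, y, t, k}): φ is true.
  n (successors {u, v, z, k}): φ is false.
  k (successors {x, z, m, n}): φ is false.
For instance, at x:
  At x: Dia Box (q and not (not p or (not q -> p))) requires Box (q and not (not p or (not q -> p))) at some successor in {u, y, t, n}.
    Box (q and not (not p or (not q -> p))) holds at t, so Dia Box (q and not (not p or (not q -> p))) is true at x.
      At t: no accessible worlds, so Box (q and not (not p or (not q -> p))) holds vacuously.
Satisfying worlds: {u, v, x, m}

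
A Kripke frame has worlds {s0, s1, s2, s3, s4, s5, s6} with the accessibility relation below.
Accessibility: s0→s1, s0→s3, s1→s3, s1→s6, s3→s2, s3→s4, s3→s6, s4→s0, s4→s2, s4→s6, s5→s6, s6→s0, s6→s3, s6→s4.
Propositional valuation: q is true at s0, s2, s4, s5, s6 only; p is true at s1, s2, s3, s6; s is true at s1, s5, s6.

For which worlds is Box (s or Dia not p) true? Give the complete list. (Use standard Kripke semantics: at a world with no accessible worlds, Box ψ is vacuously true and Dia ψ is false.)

s0, s1, s2, s5

Let φ = Box (s or Dia not p). Evaluate φ at each world:
  s0 (successors {s1, s3}): φ is true.
  s1 (successors {s3, s6}): φ is true.
  s2 (successors ∅): φ is true.
  s3 (successors {s2, s4, s6}): φ is false.
  s4 (successors {s0, s2, s6}): φ is false.
  s5 (successors {s6}): φ is true.
  s6 (successors {s0, s3, s4}): φ is false.
For instance, at s3:
  At s3: Box (s or Dia not p) requires s or Dia not p at every successor {s2, s4, s6}.
    s or Dia not p fails at s2, so Box (s or Dia not p) is false at s3.
      At s2: s is false, Dia not p is false, so s or Dia not p is false.
Satisfying worlds: {s0, s1, s2, s5}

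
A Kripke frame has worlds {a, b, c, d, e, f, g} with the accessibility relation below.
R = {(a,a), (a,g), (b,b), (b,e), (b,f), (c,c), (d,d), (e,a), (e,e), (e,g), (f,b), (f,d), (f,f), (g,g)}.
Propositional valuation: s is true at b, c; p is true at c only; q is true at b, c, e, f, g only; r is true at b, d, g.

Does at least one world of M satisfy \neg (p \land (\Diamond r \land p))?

Yes

Let φ = \neg (p \land (\Diamond r \land p)). Evaluate φ at each world:
  a (successors {a, g}): φ is true.
  b (successors {b, e, f}): φ is true.
  c (successors {c}): φ is true.
  d (successors {d}): φ is true.
  e (successors {a, e, g}): φ is true.
  f (successors {b, d, f}): φ is true.
  g (successors {g}): φ is true.
Detail at a (witness):
  At a: p \land (\Diamond r \land p) is false, so \neg (p \land (\Diamond r \land p)) is true.
    At a: p is false, \Diamond r \land p is false, so p \land (\Diamond r \land p) is false.
      At a: \Diamond r is true, p is false, so \Diamond r \land p is false.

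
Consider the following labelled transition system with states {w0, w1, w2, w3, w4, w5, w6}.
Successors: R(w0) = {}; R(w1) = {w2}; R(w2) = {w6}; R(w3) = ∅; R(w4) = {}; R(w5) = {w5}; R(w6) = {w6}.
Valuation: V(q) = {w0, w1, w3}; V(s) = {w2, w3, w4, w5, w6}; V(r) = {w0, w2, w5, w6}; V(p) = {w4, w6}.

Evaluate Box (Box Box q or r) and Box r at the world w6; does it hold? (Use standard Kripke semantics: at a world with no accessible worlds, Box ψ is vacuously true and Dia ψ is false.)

Recall that Box ψ holds at a world iff ψ holds at every accessible world, and Dia ψ holds iff ψ holds at some accessible world.
At w6: Box (Box Box q or r) is true, Box r is true, so Box (Box Box q or r) and Box r is true.
  At w6: Box (Box Box q or r) requires Box Box q or r at every successor {w6}.
      At w6: Box Box q is false, r is true, so Box Box q or r is true.
  So Box (Box Box q or r) is true at w6.
  At w6: Box r requires r at every successor {w6}.
    At w6: r is true.
  So Box r is true at w6.

Yes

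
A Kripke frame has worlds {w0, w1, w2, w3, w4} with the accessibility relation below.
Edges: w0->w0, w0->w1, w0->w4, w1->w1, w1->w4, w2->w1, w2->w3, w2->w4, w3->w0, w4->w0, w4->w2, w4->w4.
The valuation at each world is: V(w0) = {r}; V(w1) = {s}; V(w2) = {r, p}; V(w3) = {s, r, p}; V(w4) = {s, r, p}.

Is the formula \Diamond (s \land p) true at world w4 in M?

Yes

Recall that \Diamond ψ holds at a world iff ψ holds at some accessible world.
At w4: \Diamond (s \land p) requires s \land p at some successor in {w0, w2, w4}.
  s \land p holds at w4, so \Diamond (s \land p) is true at w4.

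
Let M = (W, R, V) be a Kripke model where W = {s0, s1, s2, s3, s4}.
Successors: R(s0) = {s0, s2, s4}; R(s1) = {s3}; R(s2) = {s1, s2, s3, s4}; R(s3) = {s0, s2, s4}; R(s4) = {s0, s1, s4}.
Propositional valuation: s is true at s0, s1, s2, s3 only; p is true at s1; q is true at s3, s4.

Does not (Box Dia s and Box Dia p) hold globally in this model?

Let φ = not (Box Dia s and Box Dia p). Evaluate φ at each world:
  s0 (successors {s0, s2, s4}): φ is true.
  s1 (successors {s3}): φ is true.
  s2 (successors {s1, s2, s3, s4}): φ is true.
  s3 (successors {s0, s2, s4}): φ is true.
  s4 (successors {s0, s1, s4}): φ is true.
For instance, at s2:
  At s2: Box Dia s and Box Dia p is false, so not (Box Dia s and Box Dia p) is true.
    At s2: Box Dia s is true, Box Dia p is false, so Box Dia s and Box Dia p is false.
      At s2: Box Dia s requires Dia s at every successor {s1, s2, s3, s4}.
        At s1: Dia s is true.
        At s2: Dia s is true.
        At s3: Dia s is true.
        At s4: Dia s is true.
      So Box Dia s is true at s2.
      At s2: Box Dia p requires Dia p at every successor {s1, s2, s3, s4}.
        Dia p fails at s1, so Box Dia p is false at s2.

Yes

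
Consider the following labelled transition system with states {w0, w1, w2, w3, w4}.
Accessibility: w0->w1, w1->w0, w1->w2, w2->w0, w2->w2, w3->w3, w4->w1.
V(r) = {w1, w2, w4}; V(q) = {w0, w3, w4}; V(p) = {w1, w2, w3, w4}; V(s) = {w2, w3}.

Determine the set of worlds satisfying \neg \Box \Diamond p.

none

Let φ = \neg \Box \Diamond p. Evaluate φ at each world:
  w0 (successors {w1}): φ is false.
  w1 (successors {w0, w2}): φ is false.
  w2 (successors {w0, w2}): φ is false.
  w3 (successors {w3}): φ is false.
  w4 (successors {w1}): φ is false.
For instance, at w3:
  At w3: \Box \Diamond p is true, so \neg \Box \Diamond p is false.
    At w3: \Box \Diamond p requires \Diamond p at every successor {w3}.
      At w3: \Diamond p is true.
    So \Box \Diamond p is true at w3.
Satisfying worlds: none.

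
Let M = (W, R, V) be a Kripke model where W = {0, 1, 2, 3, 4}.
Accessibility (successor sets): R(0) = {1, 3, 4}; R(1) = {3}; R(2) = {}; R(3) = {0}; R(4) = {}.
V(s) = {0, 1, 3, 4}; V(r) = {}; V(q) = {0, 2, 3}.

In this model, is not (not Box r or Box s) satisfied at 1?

No

At 1: not Box r or Box s is true, so not (not Box r or Box s) is false.
  At 1: not Box r is true, Box s is true, so not Box r or Box s is true.
    At 1: Box r is false, so not Box r is true.
      At 1: Box r requires r at every successor {3}.
        r fails at 3, so Box r is false at 1.
    At 1: Box s requires s at every successor {3}.
      At 3: s is true.
    So Box s is true at 1.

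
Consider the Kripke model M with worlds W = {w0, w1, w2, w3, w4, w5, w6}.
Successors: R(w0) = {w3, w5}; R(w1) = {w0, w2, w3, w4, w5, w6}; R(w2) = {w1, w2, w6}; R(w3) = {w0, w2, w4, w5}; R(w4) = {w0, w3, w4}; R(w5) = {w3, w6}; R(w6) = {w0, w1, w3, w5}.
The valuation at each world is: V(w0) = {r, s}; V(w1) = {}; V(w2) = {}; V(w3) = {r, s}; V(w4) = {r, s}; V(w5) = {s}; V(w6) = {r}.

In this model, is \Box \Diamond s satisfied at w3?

Recall that \Box ψ holds at a world iff ψ holds at every accessible world, and \Diamond ψ holds iff ψ holds at some accessible world.
At w3: \Box \Diamond s requires \Diamond s at every successor {w0, w2, w4, w5}.
  \Diamond s fails at w2, so \Box \Diamond s is false at w3.
    At w2: \Diamond s requires s at some successor in {w1, w2, w6}.
      At w1: s is false.
      At w2: s is false.
      At w6: s is false.
    So \Diamond s is false at w2.

No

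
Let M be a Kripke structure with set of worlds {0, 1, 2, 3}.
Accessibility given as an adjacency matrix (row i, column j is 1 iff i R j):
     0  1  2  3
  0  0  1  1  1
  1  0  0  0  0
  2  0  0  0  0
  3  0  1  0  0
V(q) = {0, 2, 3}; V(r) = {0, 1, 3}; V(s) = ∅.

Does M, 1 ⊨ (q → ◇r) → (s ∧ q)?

No

Recall that ◇ψ holds at a world iff ψ holds at some accessible world.
At 1: q → ◇r is true, s ∧ q is false, so (q → ◇r) → (s ∧ q) is false.
  At 1: q is false, ◇r is false, so q → ◇r is true.
    At 1: no accessible worlds, so ◇r is false.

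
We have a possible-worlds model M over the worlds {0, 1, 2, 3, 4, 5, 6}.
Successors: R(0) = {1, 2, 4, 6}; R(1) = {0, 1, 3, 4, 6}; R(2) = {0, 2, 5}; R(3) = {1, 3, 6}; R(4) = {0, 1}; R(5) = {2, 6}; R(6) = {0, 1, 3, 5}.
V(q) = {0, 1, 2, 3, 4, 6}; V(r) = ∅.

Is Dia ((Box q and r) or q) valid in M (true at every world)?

Let φ = Dia ((Box q and r) or q). Evaluate φ at each world:
  0 (successors {1, 2, 4, 6}): φ is true.
  1 (successors {0, 1, 3, 4, 6}): φ is true.
  2 (successors {0, 2, 5}): φ is true.
  3 (successors {1, 3, 6}): φ is true.
  4 (successors {0, 1}): φ is true.
  5 (successors {2, 6}): φ is true.
  6 (successors {0, 1, 3, 5}): φ is true.
For instance, at 1:
  At 1: Dia ((Box q and r) or q) requires (Box q and r) or q at some successor in {0, 1, 3, 4, 6}.
    (Box q and r) or q holds at 0, so Dia ((Box q and r) or q) is true at 1.
      At 0: Box q and r is false, q is true, so (Box q and r) or q is true.

Yes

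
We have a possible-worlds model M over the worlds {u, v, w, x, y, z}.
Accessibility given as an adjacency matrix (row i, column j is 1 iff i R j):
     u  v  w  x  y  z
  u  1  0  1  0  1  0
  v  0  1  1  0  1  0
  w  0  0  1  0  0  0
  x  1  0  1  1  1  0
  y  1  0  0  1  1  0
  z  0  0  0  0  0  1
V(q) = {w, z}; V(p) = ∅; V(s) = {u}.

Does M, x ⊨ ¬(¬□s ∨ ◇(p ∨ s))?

At x: ¬□s ∨ ◇(p ∨ s) is true, so ¬(¬□s ∨ ◇(p ∨ s)) is false.
  At x: ¬□s is true, ◇(p ∨ s) is true, so ¬□s ∨ ◇(p ∨ s) is true.
    At x: □s is false, so ¬□s is true.
      At x: □s requires s at every successor {u, w, x, y}.
        s fails at w, so □s is false at x.
    At x: ◇(p ∨ s) requires p ∨ s at some successor in {u, w, x, y}.
      p ∨ s holds at u, so ◇(p ∨ s) is true at x.

No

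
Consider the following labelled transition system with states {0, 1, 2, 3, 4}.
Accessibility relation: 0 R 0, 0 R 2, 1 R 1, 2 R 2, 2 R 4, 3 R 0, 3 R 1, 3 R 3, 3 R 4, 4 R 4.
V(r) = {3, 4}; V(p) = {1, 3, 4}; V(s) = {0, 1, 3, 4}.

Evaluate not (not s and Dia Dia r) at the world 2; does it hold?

At 2: not s and Dia Dia r is true, so not (not s and Dia Dia r) is false.
  At 2: not s is true, Dia Dia r is true, so not s and Dia Dia r is true.
    At 2: Dia Dia r requires Dia r at some successor in {2, 4}.
      Dia r holds at 2, so Dia Dia r is true at 2.

No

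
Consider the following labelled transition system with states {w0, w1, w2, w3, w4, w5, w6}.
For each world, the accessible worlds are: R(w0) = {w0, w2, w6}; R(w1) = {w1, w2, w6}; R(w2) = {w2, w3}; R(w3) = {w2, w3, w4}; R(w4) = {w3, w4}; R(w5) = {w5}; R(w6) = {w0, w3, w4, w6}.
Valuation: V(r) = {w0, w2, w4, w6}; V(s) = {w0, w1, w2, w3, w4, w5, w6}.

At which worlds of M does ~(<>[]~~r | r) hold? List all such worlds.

Let φ = ~(<>[]~~r | r). Evaluate φ at each world:
  w0 (successors {w0, w2, w6}): φ is false.
  w1 (successors {w1, w2, w6}): φ is true.
  w2 (successors {w2, w3}): φ is false.
  w3 (successors {w2, w3, w4}): φ is true.
  w4 (successors {w3, w4}): φ is false.
  w5 (successors {w5}): φ is true.
  w6 (successors {w0, w3, w4, w6}): φ is false.
For instance, at w6:
  At w6: <>[]~~r | r is true, so ~(<>[]~~r | r) is false.
    At w6: <>[]~~r is true, r is true, so <>[]~~r | r is true.
      At w6: <>[]~~r requires []~~r at some successor in {w0, w3, w4, w6}.
        []~~r holds at w0, so <>[]~~r is true at w6.
Satisfying worlds: {w1, w3, w5}

w1, w3, w5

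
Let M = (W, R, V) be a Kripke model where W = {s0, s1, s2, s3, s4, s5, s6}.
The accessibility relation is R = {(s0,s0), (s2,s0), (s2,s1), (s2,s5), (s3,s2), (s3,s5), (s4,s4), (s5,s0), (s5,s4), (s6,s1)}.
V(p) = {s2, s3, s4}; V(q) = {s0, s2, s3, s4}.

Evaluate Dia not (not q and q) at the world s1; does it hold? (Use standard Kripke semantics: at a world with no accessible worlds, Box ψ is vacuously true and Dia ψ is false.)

At s1: no accessible worlds, so Dia not (not q and q) is false.

No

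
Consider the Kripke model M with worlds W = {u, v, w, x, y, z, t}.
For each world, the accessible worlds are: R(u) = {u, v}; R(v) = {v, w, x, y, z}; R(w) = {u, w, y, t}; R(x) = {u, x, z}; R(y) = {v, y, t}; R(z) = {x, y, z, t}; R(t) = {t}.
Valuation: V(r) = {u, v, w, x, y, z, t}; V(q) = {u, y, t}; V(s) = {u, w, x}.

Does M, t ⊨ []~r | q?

Yes

At t: []~r is false, q is true, so []~r | q is true.
  At t: []~r requires ~r at every successor {t}.
    ~r fails at t, so []~r is false at t.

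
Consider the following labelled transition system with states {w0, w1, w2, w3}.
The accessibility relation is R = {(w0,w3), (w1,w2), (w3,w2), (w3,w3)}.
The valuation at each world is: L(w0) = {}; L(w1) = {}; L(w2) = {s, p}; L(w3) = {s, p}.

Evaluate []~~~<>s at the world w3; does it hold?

At w3: []~~~<>s requires ~~~<>s at every successor {w2, w3}.
  ~~~<>s fails at w3, so []~~~<>s is false at w3.
    At w3: ~~<>s is true, so ~~~<>s is false.
      At w3: ~<>s is false, so ~~<>s is true.

No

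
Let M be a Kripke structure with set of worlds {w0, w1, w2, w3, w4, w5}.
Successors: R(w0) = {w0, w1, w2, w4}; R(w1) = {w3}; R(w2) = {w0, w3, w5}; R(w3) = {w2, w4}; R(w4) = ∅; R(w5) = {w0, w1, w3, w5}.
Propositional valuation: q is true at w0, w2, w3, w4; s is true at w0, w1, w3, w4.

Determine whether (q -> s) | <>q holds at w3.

At w3: q -> s is true, <>q is true, so (q -> s) | <>q is true.
  At w3: <>q requires q at some successor in {w2, w4}.
    q holds at w2, so <>q is true at w3.

Yes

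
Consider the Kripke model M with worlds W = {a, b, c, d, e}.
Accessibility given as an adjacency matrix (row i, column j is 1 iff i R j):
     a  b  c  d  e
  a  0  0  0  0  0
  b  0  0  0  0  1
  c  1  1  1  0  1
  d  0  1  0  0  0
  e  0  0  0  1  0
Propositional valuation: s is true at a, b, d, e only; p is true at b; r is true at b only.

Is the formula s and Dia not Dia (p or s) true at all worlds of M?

Recall that Dia ψ holds at a world iff ψ holds at some accessible world.
Let φ = s and Dia not Dia (p or s). Evaluate φ at each world:
  a (successors ∅): φ is false.
  b (successors {e}): φ is false.
  c (successors {a, b, c, e}): φ is false.
  d (successors {b}): φ is false.
  e (successors {d}): φ is false.
Detail at a (counterexample):
  At a: s is true, Dia not Dia (p or s) is false, so s and Dia not Dia (p or s) is false.
    At a: no accessible worlds, so Dia not Dia (p or s) is false.

No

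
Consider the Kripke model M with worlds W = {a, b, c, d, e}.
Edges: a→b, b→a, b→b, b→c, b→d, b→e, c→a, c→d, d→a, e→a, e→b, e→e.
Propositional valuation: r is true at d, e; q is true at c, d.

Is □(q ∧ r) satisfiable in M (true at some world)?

No

Let φ = □(q ∧ r). Evaluate φ at each world:
  a (successors {b}): φ is false.
  b (successors {a, b, c, d, e}): φ is false.
  c (successors {a, d}): φ is false.
  d (successors {a}): φ is false.
  e (successors {a, b, e}): φ is false.
For instance, at e:
  At e: □(q ∧ r) requires q ∧ r at every successor {a, b, e}.
    q ∧ r fails at a, so □(q ∧ r) is false at e.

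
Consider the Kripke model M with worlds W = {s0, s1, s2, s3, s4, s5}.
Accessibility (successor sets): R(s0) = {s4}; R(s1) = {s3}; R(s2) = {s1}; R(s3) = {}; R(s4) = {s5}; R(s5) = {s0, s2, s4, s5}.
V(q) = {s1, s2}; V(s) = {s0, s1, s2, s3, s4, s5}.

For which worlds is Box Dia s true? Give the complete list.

Recall that Box ψ holds at a world iff ψ holds at every accessible world, and Dia ψ holds iff ψ holds at some accessible world.
Let φ = Box Dia s. Evaluate φ at each world:
  s0 (successors {s4}): φ is true.
  s1 (successors {s3}): φ is false.
  s2 (successors {s1}): φ is true.
  s3 (successors ∅): φ is true.
  s4 (successors {s5}): φ is true.
  s5 (successors {s0, s2, s4, s5}): φ is true.
For instance, at s2:
  At s2: Box Dia s requires Dia s at every successor {s1}.
      At s1: Dia s requires s at some successor in {s3}.
        s holds at s3, so Dia s is true at s1.
  So Box Dia s is true at s2.
Satisfying worlds: {s0, s2, s3, s4, s5}

s0, s2, s3, s4, s5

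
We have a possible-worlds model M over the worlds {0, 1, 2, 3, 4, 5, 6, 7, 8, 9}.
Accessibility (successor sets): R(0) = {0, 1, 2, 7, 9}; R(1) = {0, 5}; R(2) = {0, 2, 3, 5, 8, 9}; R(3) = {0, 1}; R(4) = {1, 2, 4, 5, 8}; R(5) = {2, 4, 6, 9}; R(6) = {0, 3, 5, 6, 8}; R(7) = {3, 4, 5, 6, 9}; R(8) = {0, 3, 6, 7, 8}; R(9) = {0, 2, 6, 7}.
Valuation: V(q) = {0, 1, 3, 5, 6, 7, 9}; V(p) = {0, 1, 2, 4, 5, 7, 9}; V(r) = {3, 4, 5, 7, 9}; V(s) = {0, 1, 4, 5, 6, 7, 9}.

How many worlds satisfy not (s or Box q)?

2

Let φ = not (s or Box q). Evaluate φ at each world:
  0 (successors {0, 1, 2, 7, 9}): φ is false.
  1 (successors {0, 5}): φ is false.
  2 (successors {0, 2, 3, 5, 8, 9}): φ is true.
  3 (successors {0, 1}): φ is false.
  4 (successors {1, 2, 4, 5, 8}): φ is false.
  5 (successors {2, 4, 6, 9}): φ is false.
  6 (successors {0, 3, 5, 6, 8}): φ is false.
  7 (successors {3, 4, 5, 6, 9}): φ is false.
  8 (successors {0, 3, 6, 7, 8}): φ is true.
  9 (successors {0, 2, 6, 7}): φ is false.
For instance, at 3:
  At 3: s or Box q is true, so not (s or Box q) is false.
    At 3: s is false, Box q is true, so s or Box q is true.
      At 3: Box q requires q at every successor {0, 1}.
        At 0: q is true.
        At 1: q is true.
      So Box q is true at 3.
Satisfying worlds: {2, 8}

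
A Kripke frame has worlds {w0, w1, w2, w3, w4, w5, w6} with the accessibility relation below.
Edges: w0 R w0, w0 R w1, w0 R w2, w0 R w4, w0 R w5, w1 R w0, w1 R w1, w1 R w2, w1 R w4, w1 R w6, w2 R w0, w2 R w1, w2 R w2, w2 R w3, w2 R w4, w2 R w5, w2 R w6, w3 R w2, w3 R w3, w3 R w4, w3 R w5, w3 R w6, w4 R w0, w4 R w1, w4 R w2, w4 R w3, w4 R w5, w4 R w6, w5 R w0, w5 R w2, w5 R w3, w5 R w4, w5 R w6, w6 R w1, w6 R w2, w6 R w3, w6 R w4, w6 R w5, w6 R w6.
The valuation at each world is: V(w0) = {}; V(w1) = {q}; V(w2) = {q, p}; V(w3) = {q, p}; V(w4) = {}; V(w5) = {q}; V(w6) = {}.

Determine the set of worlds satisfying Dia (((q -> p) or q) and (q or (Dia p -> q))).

Let φ = Dia (((q -> p) or q) and (q or (Dia p -> q))). Evaluate φ at each world:
  w0 (successors {w0, w1, w2, w4, w5}): φ is true.
  w1 (successors {w0, w1, w2, w4, w6}): φ is true.
  w2 (successors {w0, w1, w2, w3, w4, w5, w6}): φ is true.
  w3 (successors {w2, w3, w4, w5, w6}): φ is true.
  w4 (successors {w0, w1, w2, w3, w5, w6}): φ is true.
  w5 (successors {w0, w2, w3, w4, w6}): φ is true.
  w6 (successors {w1, w2, w3, w4, w5, w6}): φ is true.
For instance, at w1:
  At w1: Dia (((q -> p) or q) and (q or (Dia p -> q))) requires ((q -> p) or q) and (q or (Dia p -> q)) at some successor in {w0, w1, w2, w4, w6}.
    ((q -> p) or q) and (q or (Dia p -> q)) holds at w1, so Dia (((q -> p) or q) and (q or (Dia p -> q))) is true at w1.
      At w1: (q -> p) or q is true, q or (Dia p -> q) is true, so ((q -> p) or q) and (q or (Dia p -> q)) is true.
Satisfying worlds: {w0, w1, w2, w3, w4, w5, w6}

w0, w1, w2, w3, w4, w5, w6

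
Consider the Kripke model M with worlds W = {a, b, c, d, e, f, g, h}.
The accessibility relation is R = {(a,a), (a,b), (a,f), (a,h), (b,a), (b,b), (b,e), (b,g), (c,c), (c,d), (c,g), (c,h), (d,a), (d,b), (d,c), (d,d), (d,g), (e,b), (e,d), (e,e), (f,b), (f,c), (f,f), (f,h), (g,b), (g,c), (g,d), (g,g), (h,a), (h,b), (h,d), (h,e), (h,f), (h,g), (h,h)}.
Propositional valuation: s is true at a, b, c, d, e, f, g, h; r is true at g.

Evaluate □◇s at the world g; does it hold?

Yes

At g: □◇s requires ◇s at every successor {b, c, d, g}.
  At b: ◇s is true.
  At c: ◇s is true.
  At d: ◇s is true.
  At g: ◇s is true.
So □◇s is true at g.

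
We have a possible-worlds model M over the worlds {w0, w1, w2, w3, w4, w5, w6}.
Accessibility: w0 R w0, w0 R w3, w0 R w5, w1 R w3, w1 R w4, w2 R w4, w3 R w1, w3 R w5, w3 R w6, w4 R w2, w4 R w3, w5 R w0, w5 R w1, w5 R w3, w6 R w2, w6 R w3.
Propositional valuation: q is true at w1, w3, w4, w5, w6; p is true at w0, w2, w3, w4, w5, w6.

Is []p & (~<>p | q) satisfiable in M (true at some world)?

Yes

Let φ = []p & (~<>p | q). Evaluate φ at each world:
  w0 (successors {w0, w3, w5}): φ is false.
  w1 (successors {w3, w4}): φ is true.
  w2 (successors {w4}): φ is false.
  w3 (successors {w1, w5, w6}): φ is false.
  w4 (successors {w2, w3}): φ is true.
  w5 (successors {w0, w1, w3}): φ is false.
  w6 (successors {w2, w3}): φ is true.
Detail at w1 (witness):
  At w1: []p is true, ~<>p | q is true, so []p & (~<>p | q) is true.
    At w1: []p requires p at every successor {w3, w4}.
      At w3: p is true.
      At w4: p is true.
    So []p is true at w1.
    At w1: ~<>p is false, q is true, so ~<>p | q is true.
      At w1: <>p is true, so ~<>p is false.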